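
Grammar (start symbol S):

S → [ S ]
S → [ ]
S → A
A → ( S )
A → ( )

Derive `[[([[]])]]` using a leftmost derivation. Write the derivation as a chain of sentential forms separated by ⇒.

S ⇒ [S]   [S → [ S ]]
[S] ⇒ [[S]]   [S → [ S ]]
[[S]] ⇒ [[A]]   [S → A]
[[A]] ⇒ [[(S)]]   [A → ( S )]
[[(S)]] ⇒ [[([S])]]   [S → [ S ]]
[[([S])]] ⇒ [[([[]])]]   [S → [ ]]

S ⇒ [S] ⇒ [[S]] ⇒ [[A]] ⇒ [[(S)]] ⇒ [[([S])]] ⇒ [[([[]])]]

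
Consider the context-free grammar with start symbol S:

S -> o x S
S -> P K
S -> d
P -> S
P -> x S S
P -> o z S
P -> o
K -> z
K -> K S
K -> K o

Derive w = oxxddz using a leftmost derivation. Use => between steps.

S => oxS   [S -> o x S]
oxS => oxPK   [S -> P K]
oxPK => oxxSSK   [P -> x S S]
oxxSSK => oxxdSK   [S -> d]
oxxdSK => oxxddK   [S -> d]
oxxddK => oxxddz   [K -> z]

S => oxS => oxPK => oxxSSK => oxxdSK => oxxddK => oxxddz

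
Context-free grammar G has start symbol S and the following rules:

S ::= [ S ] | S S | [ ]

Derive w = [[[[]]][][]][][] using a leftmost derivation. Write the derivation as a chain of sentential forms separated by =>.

S => SS => SSS => [S]SS => [SS]SS => [SSS]SS => [[S]SS]SS => [[[S]]SS]SS => [[[[]]]SS]SS => [[[[]]][]S]SS => [[[[]]][][]]SS => [[[[]]][][]][]S => [[[[]]][][]][][]

S => SS   [S ::= S S]
SS => SSS   [S ::= S S]
SSS => [S]SS   [S ::= [ S ]]
[S]SS => [SS]SS   [S ::= S S]
[SS]SS => [SSS]SS   [S ::= S S]
[SSS]SS => [[S]SS]SS   [S ::= [ S ]]
[[S]SS]SS => [[[S]]SS]SS   [S ::= [ S ]]
[[[S]]SS]SS => [[[[]]]SS]SS   [S ::= [ ]]
[[[[]]]SS]SS => [[[[]]][]S]SS   [S ::= [ ]]
[[[[]]][]S]SS => [[[[]]][][]]SS   [S ::= [ ]]
[[[[]]][][]]SS => [[[[]]][][]][]S   [S ::= [ ]]
[[[[]]][][]][]S => [[[[]]][][]][][]   [S ::= [ ]]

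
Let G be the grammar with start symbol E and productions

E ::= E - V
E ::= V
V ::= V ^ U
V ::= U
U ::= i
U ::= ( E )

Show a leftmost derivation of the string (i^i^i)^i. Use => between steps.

E => V   [E ::= V]
V => V^U   [V ::= V ^ U]
V^U => U^U   [V ::= U]
U^U => (E)^U   [U ::= ( E )]
(E)^U => (V)^U   [E ::= V]
(V)^U => (V^U)^U   [V ::= V ^ U]
(V^U)^U => (V^U^U)^U   [V ::= V ^ U]
(V^U^U)^U => (U^U^U)^U   [V ::= U]
(U^U^U)^U => (i^U^U)^U   [U ::= i]
(i^U^U)^U => (i^i^U)^U   [U ::= i]
(i^i^U)^U => (i^i^i)^U   [U ::= i]
(i^i^i)^U => (i^i^i)^i   [U ::= i]

E => V => V^U => U^U => (E)^U => (V)^U => (V^U)^U => (V^U^U)^U => (U^U^U)^U => (i^U^U)^U => (i^i^U)^U => (i^i^i)^U => (i^i^i)^i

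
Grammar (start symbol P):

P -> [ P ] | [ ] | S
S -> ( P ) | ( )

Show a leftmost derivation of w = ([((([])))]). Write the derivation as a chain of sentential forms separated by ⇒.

P ⇒ S ⇒ (P) ⇒ ([P]) ⇒ ([S]) ⇒ ([(P)]) ⇒ ([(S)]) ⇒ ([((P))]) ⇒ ([((S))]) ⇒ ([(((P)))]) ⇒ ([((([])))])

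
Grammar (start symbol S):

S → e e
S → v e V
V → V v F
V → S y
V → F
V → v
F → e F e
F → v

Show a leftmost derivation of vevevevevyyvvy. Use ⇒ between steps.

S ⇒ veV ⇒ veSy ⇒ veveVy ⇒ veveVvFy ⇒ veveSyvFy ⇒ veveveVyvFy ⇒ veveveSyyvFy ⇒ veveveveVyyvFy ⇒ vevevevevyyvFy ⇒ vevevevevyyvvy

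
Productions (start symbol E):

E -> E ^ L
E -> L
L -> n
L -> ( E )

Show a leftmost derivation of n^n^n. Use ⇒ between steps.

E ⇒ E^L ⇒ E^L^L ⇒ L^L^L ⇒ n^L^L ⇒ n^n^L ⇒ n^n^n

E ⇒ E^L   [E -> E ^ L]
E^L ⇒ E^L^L   [E -> E ^ L]
E^L^L ⇒ L^L^L   [E -> L]
L^L^L ⇒ n^L^L   [L -> n]
n^L^L ⇒ n^n^L   [L -> n]
n^n^L ⇒ n^n^n   [L -> n]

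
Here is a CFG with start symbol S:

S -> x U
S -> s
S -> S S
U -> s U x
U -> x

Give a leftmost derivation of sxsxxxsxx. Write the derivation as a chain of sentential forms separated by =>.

S => SS => sS => sSS => sxUS => sxsUxS => sxsxxS => sxsxxxU => sxsxxxsUx => sxsxxxsxx

S => SS   [S -> S S]
SS => sS   [S -> s]
sS => sSS   [S -> S S]
sSS => sxUS   [S -> x U]
sxUS => sxsUxS   [U -> s U x]
sxsUxS => sxsxxS   [U -> x]
sxsxxS => sxsxxxU   [S -> x U]
sxsxxxU => sxsxxxsUx   [U -> s U x]
sxsxxxsUx => sxsxxxsxx   [U -> x]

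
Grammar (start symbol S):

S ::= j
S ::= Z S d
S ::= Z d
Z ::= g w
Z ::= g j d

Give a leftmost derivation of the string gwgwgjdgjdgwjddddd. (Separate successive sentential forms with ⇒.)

S ⇒ ZSd ⇒ gwSd ⇒ gwZSdd ⇒ gwgwSdd ⇒ gwgwZSddd ⇒ gwgwgjdSddd ⇒ gwgwgjdZSdddd ⇒ gwgwgjdgjdSdddd ⇒ gwgwgjdgjdZSddddd ⇒ gwgwgjdgjdgwSddddd ⇒ gwgwgjdgjdgwjddddd

S ⇒ ZSd   [S ::= Z S d]
ZSd ⇒ gwSd   [Z ::= g w]
gwSd ⇒ gwZSdd   [S ::= Z S d]
gwZSdd ⇒ gwgwSdd   [Z ::= g w]
gwgwSdd ⇒ gwgwZSddd   [S ::= Z S d]
gwgwZSddd ⇒ gwgwgjdSddd   [Z ::= g j d]
gwgwgjdSddd ⇒ gwgwgjdZSdddd   [S ::= Z S d]
gwgwgjdZSdddd ⇒ gwgwgjdgjdSdddd   [Z ::= g j d]
gwgwgjdgjdSdddd ⇒ gwgwgjdgjdZSddddd   [S ::= Z S d]
gwgwgjdgjdZSddddd ⇒ gwgwgjdgjdgwSddddd   [Z ::= g w]
gwgwgjdgjdgwSddddd ⇒ gwgwgjdgjdgwjddddd   [S ::= j]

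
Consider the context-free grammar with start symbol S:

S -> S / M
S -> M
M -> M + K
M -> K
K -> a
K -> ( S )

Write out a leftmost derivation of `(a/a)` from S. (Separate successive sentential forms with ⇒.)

S ⇒ M   [S -> M]
M ⇒ K   [M -> K]
K ⇒ (S)   [K -> ( S )]
(S) ⇒ (S/M)   [S -> S / M]
(S/M) ⇒ (M/M)   [S -> M]
(M/M) ⇒ (K/M)   [M -> K]
(K/M) ⇒ (a/M)   [K -> a]
(a/M) ⇒ (a/K)   [M -> K]
(a/K) ⇒ (a/a)   [K -> a]

S⇒M⇒K⇒(S)⇒(S/M)⇒(M/M)⇒(K/M)⇒(a/M)⇒(a/K)⇒(a/a)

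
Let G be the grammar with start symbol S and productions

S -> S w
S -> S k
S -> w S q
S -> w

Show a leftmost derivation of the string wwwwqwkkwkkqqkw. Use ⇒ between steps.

S ⇒ Sw ⇒ Skw ⇒ wSqkw ⇒ wwSqqkw ⇒ wwSkqqkw ⇒ wwSkkqqkw ⇒ wwSwkkqqkw ⇒ wwSkwkkqqkw ⇒ wwSkkwkkqqkw ⇒ wwSwkkwkkqqkw ⇒ wwwSqwkkwkkqqkw ⇒ wwwwqwkkwkkqqkw

S ⇒ Sw   [S -> S w]
Sw ⇒ Skw   [S -> S k]
Skw ⇒ wSqkw   [S -> w S q]
wSqkw ⇒ wwSqqkw   [S -> w S q]
wwSqqkw ⇒ wwSkqqkw   [S -> S k]
wwSkqqkw ⇒ wwSkkqqkw   [S -> S k]
wwSkkqqkw ⇒ wwSwkkqqkw   [S -> S w]
wwSwkkqqkw ⇒ wwSkwkkqqkw   [S -> S k]
wwSkwkkqqkw ⇒ wwSkkwkkqqkw   [S -> S k]
wwSkkwkkqqkw ⇒ wwSwkkwkkqqkw   [S -> S w]
wwSwkkwkkqqkw ⇒ wwwSqwkkwkkqqkw   [S -> w S q]
wwwSqwkkwkkqqkw ⇒ wwwwqwkkwkkqqkw   [S -> w]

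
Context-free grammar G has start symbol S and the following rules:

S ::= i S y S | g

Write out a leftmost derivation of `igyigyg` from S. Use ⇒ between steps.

S ⇒ iSyS ⇒ igyS ⇒ igyiSyS ⇒ igyigyS ⇒ igyigyg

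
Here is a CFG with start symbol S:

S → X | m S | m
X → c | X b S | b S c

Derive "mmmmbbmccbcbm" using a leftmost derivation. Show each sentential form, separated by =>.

S => mS   [S → m S]
mS => mmS   [S → m S]
mmS => mmmS   [S → m S]
mmmS => mmmmS   [S → m S]
mmmmS => mmmmX   [S → X]
mmmmX => mmmmXbS   [X → X b S]
mmmmXbS => mmmmXbSbS   [X → X b S]
mmmmXbSbS => mmmmbScbSbS   [X → b S c]
mmmmbScbSbS => mmmmbXcbSbS   [S → X]
mmmmbXcbSbS => mmmmbbSccbSbS   [X → b S c]
mmmmbbSccbSbS => mmmmbbmccbSbS   [S → m]
mmmmbbmccbSbS => mmmmbbmccbXbS   [S → X]
mmmmbbmccbXbS => mmmmbbmccbcbS   [X → c]
mmmmbbmccbcbS => mmmmbbmccbcbm   [S → m]

S=>mS=>mmS=>mmmS=>mmmmS=>mmmmX=>mmmmXbS=>mmmmXbSbS=>mmmmbScbSbS=>mmmmbXcbSbS=>mmmmbbSccbSbS=>mmmmbbmccbSbS=>mmmmbbmccbXbS=>mmmmbbmccbcbS=>mmmmbbmccbcbm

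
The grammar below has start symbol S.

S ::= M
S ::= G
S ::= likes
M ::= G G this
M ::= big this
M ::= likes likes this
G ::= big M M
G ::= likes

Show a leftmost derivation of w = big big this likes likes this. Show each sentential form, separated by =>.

S => G   [S ::= G]
G => big M M   [G ::= big M M]
big M M => big big this M   [M ::= big this]
big big this M => big big this G G this   [M ::= G G this]
big big this G G this => big big this likes G this   [G ::= likes]
big big this likes G this => big big this likes likes this   [G ::= likes]

S => G => big M M => big big this M => big big this G G this => big big this likes G this => big big this likes likes this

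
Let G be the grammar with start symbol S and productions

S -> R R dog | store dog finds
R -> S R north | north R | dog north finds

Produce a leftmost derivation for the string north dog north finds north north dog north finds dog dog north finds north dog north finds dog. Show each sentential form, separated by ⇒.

S ⇒ R R dog   [S -> R R dog]
R R dog ⇒ S R north R dog   [R -> S R north]
S R north R dog ⇒ R R dog R north R dog   [S -> R R dog]
R R dog R north R dog ⇒ north R R dog R north R dog   [R -> north R]
north R R dog R north R dog ⇒ north dog north finds R dog R north R dog   [R -> dog north finds]
north dog north finds R dog R north R dog ⇒ north dog north finds north R dog R north R dog   [R -> north R]
north dog north finds north R dog R north R dog ⇒ north dog north finds north north R dog R north R dog   [R -> north R]
north dog north finds north north R dog R north R dog ⇒ north dog north finds north north dog north finds dog R north R dog   [R -> dog north finds]
north dog north finds north north dog north finds dog R north R dog ⇒ north dog north finds north north dog north finds dog dog north finds north R dog   [R -> dog north finds]
north dog north finds north north dog north finds dog dog north finds north R dog ⇒ north dog north finds north north dog north finds dog dog north finds north dog north finds dog   [R -> dog north finds]

S ⇒ R R dog ⇒ S R north R dog ⇒ R R dog R north R dog ⇒ north R R dog R north R dog ⇒ north dog north finds R dog R north R dog ⇒ north dog north finds north R dog R north R dog ⇒ north dog north finds north north R dog R north R dog ⇒ north dog north finds north north dog north finds dog R north R dog ⇒ north dog north finds north north dog north finds dog dog north finds north R dog ⇒ north dog north finds north north dog north finds dog dog north finds north dog north finds dog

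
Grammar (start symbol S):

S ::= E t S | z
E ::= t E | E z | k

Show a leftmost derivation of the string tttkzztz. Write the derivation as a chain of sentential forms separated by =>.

S => EtS   [S ::= E t S]
EtS => EztS   [E ::= E z]
EztS => tEztS   [E ::= t E]
tEztS => ttEztS   [E ::= t E]
ttEztS => tttEztS   [E ::= t E]
tttEztS => tttEzztS   [E ::= E z]
tttEzztS => tttkzztS   [E ::= k]
tttkzztS => tttkzztz   [S ::= z]

S=>EtS=>EztS=>tEztS=>ttEztS=>tttEztS=>tttEzztS=>tttkzztS=>tttkzztz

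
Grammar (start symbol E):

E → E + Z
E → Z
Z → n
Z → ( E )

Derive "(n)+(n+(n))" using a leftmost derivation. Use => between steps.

E=>E+Z=>Z+Z=>(E)+Z=>(Z)+Z=>(n)+Z=>(n)+(E)=>(n)+(E+Z)=>(n)+(Z+Z)=>(n)+(n+Z)=>(n)+(n+(E))=>(n)+(n+(Z))=>(n)+(n+(n))

E => E+Z   [E → E + Z]
E+Z => Z+Z   [E → Z]
Z+Z => (E)+Z   [Z → ( E )]
(E)+Z => (Z)+Z   [E → Z]
(Z)+Z => (n)+Z   [Z → n]
(n)+Z => (n)+(E)   [Z → ( E )]
(n)+(E) => (n)+(E+Z)   [E → E + Z]
(n)+(E+Z) => (n)+(Z+Z)   [E → Z]
(n)+(Z+Z) => (n)+(n+Z)   [Z → n]
(n)+(n+Z) => (n)+(n+(E))   [Z → ( E )]
(n)+(n+(E)) => (n)+(n+(Z))   [E → Z]
(n)+(n+(Z)) => (n)+(n+(n))   [Z → n]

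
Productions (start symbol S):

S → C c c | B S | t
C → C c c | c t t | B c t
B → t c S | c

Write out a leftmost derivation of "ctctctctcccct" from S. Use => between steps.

S => BS => cS => cBS => ctcSS => ctcCccS => ctcCccccS => ctcBctccccS => ctctcSctccccS => ctctctctccccS => ctctctctcccct

S => BS   [S → B S]
BS => cS   [B → c]
cS => cBS   [S → B S]
cBS => ctcSS   [B → t c S]
ctcSS => ctcCccS   [S → C c c]
ctcCccS => ctcCccccS   [C → C c c]
ctcCccccS => ctcBctccccS   [C → B c t]
ctcBctccccS => ctctcSctccccS   [B → t c S]
ctctcSctccccS => ctctctctccccS   [S → t]
ctctctctccccS => ctctctctcccct   [S → t]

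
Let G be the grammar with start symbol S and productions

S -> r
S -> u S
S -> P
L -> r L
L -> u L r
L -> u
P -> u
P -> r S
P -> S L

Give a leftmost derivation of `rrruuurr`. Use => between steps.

S => P   [S -> P]
P => rS   [P -> r S]
rS => rP   [S -> P]
rP => rSL   [P -> S L]
rSL => rrL   [S -> r]
rrL => rrrL   [L -> r L]
rrrL => rrruLr   [L -> u L r]
rrruLr => rrruuLrr   [L -> u L r]
rrruuLrr => rrruuurr   [L -> u]

S => P => rS => rP => rSL => rrL => rrrL => rrruLr => rrruuLrr => rrruuurr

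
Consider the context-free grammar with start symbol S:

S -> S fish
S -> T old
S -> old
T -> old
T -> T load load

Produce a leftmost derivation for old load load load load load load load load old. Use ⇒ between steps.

S ⇒ T old   [S -> T old]
T old ⇒ T load load old   [T -> T load load]
T load load old ⇒ T load load load load old   [T -> T load load]
T load load load load old ⇒ T load load load load load load old   [T -> T load load]
T load load load load load load old ⇒ T load load load load load load load load old   [T -> T load load]
T load load load load load load load load old ⇒ old load load load load load load load load old   [T -> old]

S ⇒ T old ⇒ T load load old ⇒ T load load load load old ⇒ T load load load load load load old ⇒ T load load load load load load load load old ⇒ old load load load load load load load load old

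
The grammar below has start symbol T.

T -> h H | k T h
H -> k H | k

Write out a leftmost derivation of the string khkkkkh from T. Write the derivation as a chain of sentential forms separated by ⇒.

T ⇒ kTh   [T -> k T h]
kTh ⇒ khHh   [T -> h H]
khHh ⇒ khkHh   [H -> k H]
khkHh ⇒ khkkHh   [H -> k H]
khkkHh ⇒ khkkkHh   [H -> k H]
khkkkHh ⇒ khkkkkh   [H -> k]

T ⇒ kTh ⇒ khHh ⇒ khkHh ⇒ khkkHh ⇒ khkkkHh ⇒ khkkkkh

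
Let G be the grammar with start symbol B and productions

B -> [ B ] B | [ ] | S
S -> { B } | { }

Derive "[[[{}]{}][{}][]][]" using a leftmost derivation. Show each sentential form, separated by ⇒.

B ⇒ [B]B   [B -> [ B ] B]
[B]B ⇒ [[B]B]B   [B -> [ B ] B]
[[B]B]B ⇒ [[[B]B]B]B   [B -> [ B ] B]
[[[B]B]B]B ⇒ [[[S]B]B]B   [B -> S]
[[[S]B]B]B ⇒ [[[{}]B]B]B   [S -> { }]
[[[{}]B]B]B ⇒ [[[{}]S]B]B   [B -> S]
[[[{}]S]B]B ⇒ [[[{}]{}]B]B   [S -> { }]
[[[{}]{}]B]B ⇒ [[[{}]{}][B]B]B   [B -> [ B ] B]
[[[{}]{}][B]B]B ⇒ [[[{}]{}][S]B]B   [B -> S]
[[[{}]{}][S]B]B ⇒ [[[{}]{}][{}]B]B   [S -> { }]
[[[{}]{}][{}]B]B ⇒ [[[{}]{}][{}][]]B   [B -> [ ]]
[[[{}]{}][{}][]]B ⇒ [[[{}]{}][{}][]][]   [B -> [ ]]

B ⇒ [B]B ⇒ [[B]B]B ⇒ [[[B]B]B]B ⇒ [[[S]B]B]B ⇒ [[[{}]B]B]B ⇒ [[[{}]S]B]B ⇒ [[[{}]{}]B]B ⇒ [[[{}]{}][B]B]B ⇒ [[[{}]{}][S]B]B ⇒ [[[{}]{}][{}]B]B ⇒ [[[{}]{}][{}][]]B ⇒ [[[{}]{}][{}][]][]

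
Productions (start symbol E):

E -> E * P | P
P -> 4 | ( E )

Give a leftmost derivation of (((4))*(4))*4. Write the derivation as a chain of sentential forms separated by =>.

E=>E*P=>P*P=>(E)*P=>(E*P)*P=>(P*P)*P=>((E)*P)*P=>((P)*P)*P=>(((E))*P)*P=>(((P))*P)*P=>(((4))*P)*P=>(((4))*(E))*P=>(((4))*(P))*P=>(((4))*(4))*P=>(((4))*(4))*4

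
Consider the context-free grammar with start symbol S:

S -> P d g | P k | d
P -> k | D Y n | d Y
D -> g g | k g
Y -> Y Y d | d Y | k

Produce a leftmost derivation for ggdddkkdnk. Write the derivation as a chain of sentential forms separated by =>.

S => Pk => DYnk => ggYnk => ggdYnk => ggdYYdnk => ggddYYdnk => ggdddYYdnk => ggdddkYdnk => ggdddkkdnk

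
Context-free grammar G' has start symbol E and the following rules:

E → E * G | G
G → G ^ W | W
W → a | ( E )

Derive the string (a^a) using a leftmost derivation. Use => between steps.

E => G => W => (E) => (G) => (G^W) => (W^W) => (a^W) => (a^a)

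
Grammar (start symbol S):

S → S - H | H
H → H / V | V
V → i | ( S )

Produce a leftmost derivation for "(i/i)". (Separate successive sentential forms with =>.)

S => H => V => (S) => (H) => (H/V) => (V/V) => (i/V) => (i/i)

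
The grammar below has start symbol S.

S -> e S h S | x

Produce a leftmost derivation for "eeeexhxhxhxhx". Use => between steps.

S => eShS => eeShShS => eeeShShShS => eeeeShShShShS => eeeexhShShShS => eeeexhxhShShS => eeeexhxhxhShS => eeeexhxhxhxhS => eeeexhxhxhxhx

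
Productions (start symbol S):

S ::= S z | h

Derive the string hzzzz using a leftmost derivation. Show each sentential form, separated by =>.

S=>Sz=>Szz=>Szzz=>Szzzz=>hzzzz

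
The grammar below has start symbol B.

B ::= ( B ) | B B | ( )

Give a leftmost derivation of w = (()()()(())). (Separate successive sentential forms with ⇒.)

B ⇒ (B)   [B ::= ( B )]
(B) ⇒ (BB)   [B ::= B B]
(BB) ⇒ (BBB)   [B ::= B B]
(BBB) ⇒ (()BB)   [B ::= ( )]
(()BB) ⇒ (()BBB)   [B ::= B B]
(()BBB) ⇒ (()()BB)   [B ::= ( )]
(()()BB) ⇒ (()()()B)   [B ::= ( )]
(()()()B) ⇒ (()()()(B))   [B ::= ( B )]
(()()()(B)) ⇒ (()()()(()))   [B ::= ( )]

B ⇒ (B) ⇒ (BB) ⇒ (BBB) ⇒ (()BB) ⇒ (()BBB) ⇒ (()()BB) ⇒ (()()()B) ⇒ (()()()(B)) ⇒ (()()()(()))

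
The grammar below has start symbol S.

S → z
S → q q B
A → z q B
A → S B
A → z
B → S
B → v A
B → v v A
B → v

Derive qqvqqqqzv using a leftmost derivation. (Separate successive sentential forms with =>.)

S => qqB => qqvA => qqvSB => qqvqqBB => qqvqqSB => qqvqqqqBB => qqvqqqqSB => qqvqqqqzB => qqvqqqqzv

S => qqB   [S → q q B]
qqB => qqvA   [B → v A]
qqvA => qqvSB   [A → S B]
qqvSB => qqvqqBB   [S → q q B]
qqvqqBB => qqvqqSB   [B → S]
qqvqqSB => qqvqqqqBB   [S → q q B]
qqvqqqqBB => qqvqqqqSB   [B → S]
qqvqqqqSB => qqvqqqqzB   [S → z]
qqvqqqqzB => qqvqqqqzv   [B → v]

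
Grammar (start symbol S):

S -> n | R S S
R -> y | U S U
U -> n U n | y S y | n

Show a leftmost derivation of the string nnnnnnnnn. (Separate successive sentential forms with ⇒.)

S⇒RSS⇒USUSS⇒nUnSUSS⇒nnUnnSUSS⇒nnnnnSUSS⇒nnnnnnUSS⇒nnnnnnnSS⇒nnnnnnnnS⇒nnnnnnnnn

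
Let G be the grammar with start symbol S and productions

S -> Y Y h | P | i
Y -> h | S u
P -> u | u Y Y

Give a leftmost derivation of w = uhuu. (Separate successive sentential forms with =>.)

S => P   [S -> P]
P => uYY   [P -> u Y Y]
uYY => uhY   [Y -> h]
uhY => uhSu   [Y -> S u]
uhSu => uhPu   [S -> P]
uhPu => uhuu   [P -> u]

S => P => uYY => uhY => uhSu => uhPu => uhuu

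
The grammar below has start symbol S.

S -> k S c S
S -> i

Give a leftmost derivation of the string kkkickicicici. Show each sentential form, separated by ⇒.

S ⇒ kScS ⇒ kkScScS ⇒ kkkScScScS ⇒ kkkicScScS ⇒ kkkickScScScS ⇒ kkkickicScScS ⇒ kkkickicicScS ⇒ kkkickicicicS ⇒ kkkickicicici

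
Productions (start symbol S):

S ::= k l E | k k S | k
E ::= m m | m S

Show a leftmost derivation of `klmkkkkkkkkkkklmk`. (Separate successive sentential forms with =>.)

S => klE => klmS => klmkkS => klmkkkkS => klmkkkkkkS => klmkkkkkkkkS => klmkkkkkkkkkkS => klmkkkkkkkkkkklE => klmkkkkkkkkkkklmS => klmkkkkkkkkkkklmk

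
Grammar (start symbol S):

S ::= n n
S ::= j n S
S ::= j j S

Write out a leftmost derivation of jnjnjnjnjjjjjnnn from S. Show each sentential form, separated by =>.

S => jnS => jnjnS => jnjnjnS => jnjnjnjnS => jnjnjnjnjjS => jnjnjnjnjjjjS => jnjnjnjnjjjjjnS => jnjnjnjnjjjjjnnn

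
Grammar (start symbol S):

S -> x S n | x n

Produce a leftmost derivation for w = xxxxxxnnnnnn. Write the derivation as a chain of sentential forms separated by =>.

S => xSn   [S -> x S n]
xSn => xxSnn   [S -> x S n]
xxSnn => xxxSnnn   [S -> x S n]
xxxSnnn => xxxxSnnnn   [S -> x S n]
xxxxSnnnn => xxxxxSnnnnn   [S -> x S n]
xxxxxSnnnnn => xxxxxxnnnnnn   [S -> x n]

S => xSn => xxSnn => xxxSnnn => xxxxSnnnn => xxxxxSnnnnn => xxxxxxnnnnnn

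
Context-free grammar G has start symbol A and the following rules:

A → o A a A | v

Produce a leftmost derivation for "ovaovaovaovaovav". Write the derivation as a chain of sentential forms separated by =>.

A => oAaA   [A → o A a A]
oAaA => ovaA   [A → v]
ovaA => ovaoAaA   [A → o A a A]
ovaoAaA => ovaovaA   [A → v]
ovaovaA => ovaovaoAaA   [A → o A a A]
ovaovaoAaA => ovaovaovaA   [A → v]
ovaovaovaA => ovaovaovaoAaA   [A → o A a A]
ovaovaovaoAaA => ovaovaovaovaA   [A → v]
ovaovaovaovaA => ovaovaovaovaoAaA   [A → o A a A]
ovaovaovaovaoAaA => ovaovaovaovaovaA   [A → v]
ovaovaovaovaovaA => ovaovaovaovaovav   [A → v]

A=>oAaA=>ovaA=>ovaoAaA=>ovaovaA=>ovaovaoAaA=>ovaovaovaA=>ovaovaovaoAaA=>ovaovaovaovaA=>ovaovaovaovaoAaA=>ovaovaovaovaovaA=>ovaovaovaovaovav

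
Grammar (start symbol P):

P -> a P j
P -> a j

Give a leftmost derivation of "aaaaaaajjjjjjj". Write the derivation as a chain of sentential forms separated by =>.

P => aPj   [P -> a P j]
aPj => aaPjj   [P -> a P j]
aaPjj => aaaPjjj   [P -> a P j]
aaaPjjj => aaaaPjjjj   [P -> a P j]
aaaaPjjjj => aaaaaPjjjjj   [P -> a P j]
aaaaaPjjjjj => aaaaaaPjjjjjj   [P -> a P j]
aaaaaaPjjjjjj => aaaaaaajjjjjjj   [P -> a j]

P => aPj => aaPjj => aaaPjjj => aaaaPjjjj => aaaaaPjjjjj => aaaaaaPjjjjjj => aaaaaaajjjjjjj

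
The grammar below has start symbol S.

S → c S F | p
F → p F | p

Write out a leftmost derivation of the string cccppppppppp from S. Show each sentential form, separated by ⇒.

S⇒cSF⇒ccSFF⇒cccSFFF⇒cccpFFF⇒cccppFFF⇒cccpppFFF⇒cccppppFF⇒cccpppppFF⇒cccppppppFF⇒cccpppppppFF⇒cccppppppppF⇒cccppppppppp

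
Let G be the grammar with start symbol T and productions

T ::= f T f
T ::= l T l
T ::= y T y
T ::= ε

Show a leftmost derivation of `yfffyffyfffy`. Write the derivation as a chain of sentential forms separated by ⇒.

T ⇒ yTy   [T ::= y T y]
yTy ⇒ yfTfy   [T ::= f T f]
yfTfy ⇒ yffTffy   [T ::= f T f]
yffTffy ⇒ yfffTfffy   [T ::= f T f]
yfffTfffy ⇒ yfffyTyfffy   [T ::= y T y]
yfffyTyfffy ⇒ yfffyfTfyfffy   [T ::= f T f]
yfffyfTfyfffy ⇒ yfffyffyfffy   [T ::= ε]

T⇒yTy⇒yfTfy⇒yffTffy⇒yfffTfffy⇒yfffyTyfffy⇒yfffyfTfyfffy⇒yfffyffyfffy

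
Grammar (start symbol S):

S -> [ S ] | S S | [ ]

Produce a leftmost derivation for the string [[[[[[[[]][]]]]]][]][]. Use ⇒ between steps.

S ⇒ SS ⇒ [S]S ⇒ [SS]S ⇒ [[S]S]S ⇒ [[[S]]S]S ⇒ [[[[S]]]S]S ⇒ [[[[[S]]]]S]S ⇒ [[[[[[S]]]]]S]S ⇒ [[[[[[SS]]]]]S]S ⇒ [[[[[[[S]S]]]]]S]S ⇒ [[[[[[[[]]S]]]]]S]S ⇒ [[[[[[[[]][]]]]]]S]S ⇒ [[[[[[[[]][]]]]]][]]S ⇒ [[[[[[[[]][]]]]]][]][]

S ⇒ SS   [S -> S S]
SS ⇒ [S]S   [S -> [ S ]]
[S]S ⇒ [SS]S   [S -> S S]
[SS]S ⇒ [[S]S]S   [S -> [ S ]]
[[S]S]S ⇒ [[[S]]S]S   [S -> [ S ]]
[[[S]]S]S ⇒ [[[[S]]]S]S   [S -> [ S ]]
[[[[S]]]S]S ⇒ [[[[[S]]]]S]S   [S -> [ S ]]
[[[[[S]]]]S]S ⇒ [[[[[[S]]]]]S]S   [S -> [ S ]]
[[[[[[S]]]]]S]S ⇒ [[[[[[SS]]]]]S]S   [S -> S S]
[[[[[[SS]]]]]S]S ⇒ [[[[[[[S]S]]]]]S]S   [S -> [ S ]]
[[[[[[[S]S]]]]]S]S ⇒ [[[[[[[[]]S]]]]]S]S   [S -> [ ]]
[[[[[[[[]]S]]]]]S]S ⇒ [[[[[[[[]][]]]]]]S]S   [S -> [ ]]
[[[[[[[[]][]]]]]]S]S ⇒ [[[[[[[[]][]]]]]][]]S   [S -> [ ]]
[[[[[[[[]][]]]]]][]]S ⇒ [[[[[[[[]][]]]]]][]][]   [S -> [ ]]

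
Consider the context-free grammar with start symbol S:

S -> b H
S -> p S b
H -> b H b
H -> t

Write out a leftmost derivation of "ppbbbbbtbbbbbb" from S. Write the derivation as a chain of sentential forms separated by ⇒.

S ⇒ pSb ⇒ ppSbb ⇒ ppbHbb ⇒ ppbbHbbb ⇒ ppbbbHbbbb ⇒ ppbbbbHbbbbb ⇒ ppbbbbbHbbbbbb ⇒ ppbbbbbtbbbbbb

S ⇒ pSb   [S -> p S b]
pSb ⇒ ppSbb   [S -> p S b]
ppSbb ⇒ ppbHbb   [S -> b H]
ppbHbb ⇒ ppbbHbbb   [H -> b H b]
ppbbHbbb ⇒ ppbbbHbbbb   [H -> b H b]
ppbbbHbbbb ⇒ ppbbbbHbbbbb   [H -> b H b]
ppbbbbHbbbbb ⇒ ppbbbbbHbbbbbb   [H -> b H b]
ppbbbbbHbbbbbb ⇒ ppbbbbbtbbbbbb   [H -> t]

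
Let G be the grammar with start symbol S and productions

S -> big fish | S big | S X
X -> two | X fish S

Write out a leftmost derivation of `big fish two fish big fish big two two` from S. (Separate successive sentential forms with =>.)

S => S X => S X X => S big X X => S X big X X => big fish X big X X => big fish X fish S big X X => big fish two fish S big X X => big fish two fish big fish big X X => big fish two fish big fish big two X => big fish two fish big fish big two two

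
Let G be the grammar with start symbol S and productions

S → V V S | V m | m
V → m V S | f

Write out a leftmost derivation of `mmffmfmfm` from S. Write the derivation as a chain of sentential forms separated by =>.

S => VVS => mVSVS => mmVSSVS => mmfSSVS => mmfVmSVS => mmffmSVS => mmffmVmVS => mmffmfmVS => mmffmfmfS => mmffmfmfm

S => VVS   [S → V V S]
VVS => mVSVS   [V → m V S]
mVSVS => mmVSSVS   [V → m V S]
mmVSSVS => mmfSSVS   [V → f]
mmfSSVS => mmfVmSVS   [S → V m]
mmfVmSVS => mmffmSVS   [V → f]
mmffmSVS => mmffmVmVS   [S → V m]
mmffmVmVS => mmffmfmVS   [V → f]
mmffmfmVS => mmffmfmfS   [V → f]
mmffmfmfS => mmffmfmfm   [S → m]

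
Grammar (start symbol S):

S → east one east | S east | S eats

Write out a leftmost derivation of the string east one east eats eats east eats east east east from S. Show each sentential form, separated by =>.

S => S east => S east east => S east east east => S eats east east east => S east eats east east east => S eats east eats east east east => S eats eats east eats east east east => east one east eats eats east eats east east east

S => S east   [S → S east]
S east => S east east   [S → S east]
S east east => S east east east   [S → S east]
S east east east => S eats east east east   [S → S eats]
S eats east east east => S east eats east east east   [S → S east]
S east eats east east east => S eats east eats east east east   [S → S eats]
S eats east eats east east east => S eats eats east eats east east east   [S → S eats]
S eats eats east eats east east east => east one east eats eats east eats east east east   [S → east one east]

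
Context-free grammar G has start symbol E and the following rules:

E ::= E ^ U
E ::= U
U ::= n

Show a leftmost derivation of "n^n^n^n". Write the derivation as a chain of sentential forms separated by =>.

E=>E^U=>E^U^U=>E^U^U^U=>U^U^U^U=>n^U^U^U=>n^n^U^U=>n^n^n^U=>n^n^n^n

E => E^U   [E ::= E ^ U]
E^U => E^U^U   [E ::= E ^ U]
E^U^U => E^U^U^U   [E ::= E ^ U]
E^U^U^U => U^U^U^U   [E ::= U]
U^U^U^U => n^U^U^U   [U ::= n]
n^U^U^U => n^n^U^U   [U ::= n]
n^n^U^U => n^n^n^U   [U ::= n]
n^n^n^U => n^n^n^n   [U ::= n]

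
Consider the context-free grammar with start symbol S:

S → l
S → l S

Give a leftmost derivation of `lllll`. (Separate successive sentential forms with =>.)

S => lS => llS => lllS => llllS => lllll

S => lS   [S → l S]
lS => llS   [S → l S]
llS => lllS   [S → l S]
lllS => llllS   [S → l S]
llllS => lllll   [S → l]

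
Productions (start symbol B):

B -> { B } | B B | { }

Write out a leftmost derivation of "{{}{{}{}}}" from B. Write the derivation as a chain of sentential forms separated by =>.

B=>{B}=>{BB}=>{{}B}=>{{}{B}}=>{{}{BB}}=>{{}{{}B}}=>{{}{{}{}}}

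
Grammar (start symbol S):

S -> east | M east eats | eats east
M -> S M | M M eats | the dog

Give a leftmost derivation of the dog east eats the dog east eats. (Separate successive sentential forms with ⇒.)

S ⇒ M east eats ⇒ S M east eats ⇒ M east eats M east eats ⇒ the dog east eats M east eats ⇒ the dog east eats the dog east eats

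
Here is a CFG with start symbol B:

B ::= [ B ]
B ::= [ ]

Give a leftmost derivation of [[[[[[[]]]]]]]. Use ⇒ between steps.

B ⇒ [B]   [B ::= [ B ]]
[B] ⇒ [[B]]   [B ::= [ B ]]
[[B]] ⇒ [[[B]]]   [B ::= [ B ]]
[[[B]]] ⇒ [[[[B]]]]   [B ::= [ B ]]
[[[[B]]]] ⇒ [[[[[B]]]]]   [B ::= [ B ]]
[[[[[B]]]]] ⇒ [[[[[[B]]]]]]   [B ::= [ B ]]
[[[[[[B]]]]]] ⇒ [[[[[[[]]]]]]]   [B ::= [ ]]

B ⇒ [B] ⇒ [[B]] ⇒ [[[B]]] ⇒ [[[[B]]]] ⇒ [[[[[B]]]]] ⇒ [[[[[[B]]]]]] ⇒ [[[[[[[]]]]]]]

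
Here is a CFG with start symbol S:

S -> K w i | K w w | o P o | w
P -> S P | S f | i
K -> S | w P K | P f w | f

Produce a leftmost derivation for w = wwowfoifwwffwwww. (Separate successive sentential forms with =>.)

S=>Kww=>Sww=>Kwwww=>wPKwwww=>wSfKwwww=>wKwwfKwwww=>wwPKwwfKwwww=>wwSPKwwfKwwww=>wwoPoPKwwfKwwww=>wwoSfoPKwwfKwwww=>wwowfoPKwwfKwwww=>wwowfoiKwwfKwwww=>wwowfoifwwfKwwww=>wwowfoifwwffwwww

S => Kww   [S -> K w w]
Kww => Sww   [K -> S]
Sww => Kwwww   [S -> K w w]
Kwwww => wPKwwww   [K -> w P K]
wPKwwww => wSfKwwww   [P -> S f]
wSfKwwww => wKwwfKwwww   [S -> K w w]
wKwwfKwwww => wwPKwwfKwwww   [K -> w P K]
wwPKwwfKwwww => wwSPKwwfKwwww   [P -> S P]
wwSPKwwfKwwww => wwoPoPKwwfKwwww   [S -> o P o]
wwoPoPKwwfKwwww => wwoSfoPKwwfKwwww   [P -> S f]
wwoSfoPKwwfKwwww => wwowfoPKwwfKwwww   [S -> w]
wwowfoPKwwfKwwww => wwowfoiKwwfKwwww   [P -> i]
wwowfoiKwwfKwwww => wwowfoifwwfKwwww   [K -> f]
wwowfoifwwfKwwww => wwowfoifwwffwwww   [K -> f]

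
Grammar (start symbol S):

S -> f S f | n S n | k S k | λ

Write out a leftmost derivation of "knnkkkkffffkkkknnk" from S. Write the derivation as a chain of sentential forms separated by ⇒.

S ⇒ kSk ⇒ knSnk ⇒ knnSnnk ⇒ knnkSknnk ⇒ knnkkSkknnk ⇒ knnkkkSkkknnk ⇒ knnkkkkSkkkknnk ⇒ knnkkkkfSfkkkknnk ⇒ knnkkkkffSffkkkknnk ⇒ knnkkkkffffkkkknnk

S ⇒ kSk   [S -> k S k]
kSk ⇒ knSnk   [S -> n S n]
knSnk ⇒ knnSnnk   [S -> n S n]
knnSnnk ⇒ knnkSknnk   [S -> k S k]
knnkSknnk ⇒ knnkkSkknnk   [S -> k S k]
knnkkSkknnk ⇒ knnkkkSkkknnk   [S -> k S k]
knnkkkSkkknnk ⇒ knnkkkkSkkkknnk   [S -> k S k]
knnkkkkSkkkknnk ⇒ knnkkkkfSfkkkknnk   [S -> f S f]
knnkkkkfSfkkkknnk ⇒ knnkkkkffSffkkkknnk   [S -> f S f]
knnkkkkffSffkkkknnk ⇒ knnkkkkffffkkkknnk   [S -> λ]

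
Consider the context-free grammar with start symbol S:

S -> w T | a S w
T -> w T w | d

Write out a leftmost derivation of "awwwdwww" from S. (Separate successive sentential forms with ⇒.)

S⇒aSw⇒awTw⇒awwTww⇒awwwTwww⇒awwwdwww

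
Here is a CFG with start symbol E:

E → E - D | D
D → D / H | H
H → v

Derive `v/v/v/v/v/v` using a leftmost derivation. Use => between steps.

E=>D=>D/H=>D/H/H=>D/H/H/H=>D/H/H/H/H=>D/H/H/H/H/H=>H/H/H/H/H/H=>v/H/H/H/H/H=>v/v/H/H/H/H=>v/v/v/H/H/H=>v/v/v/v/H/H=>v/v/v/v/v/H=>v/v/v/v/v/v

E => D   [E → D]
D => D/H   [D → D / H]
D/H => D/H/H   [D → D / H]
D/H/H => D/H/H/H   [D → D / H]
D/H/H/H => D/H/H/H/H   [D → D / H]
D/H/H/H/H => D/H/H/H/H/H   [D → D / H]
D/H/H/H/H/H => H/H/H/H/H/H   [D → H]
H/H/H/H/H/H => v/H/H/H/H/H   [H → v]
v/H/H/H/H/H => v/v/H/H/H/H   [H → v]
v/v/H/H/H/H => v/v/v/H/H/H   [H → v]
v/v/v/H/H/H => v/v/v/v/H/H   [H → v]
v/v/v/v/H/H => v/v/v/v/v/H   [H → v]
v/v/v/v/v/H => v/v/v/v/v/v   [H → v]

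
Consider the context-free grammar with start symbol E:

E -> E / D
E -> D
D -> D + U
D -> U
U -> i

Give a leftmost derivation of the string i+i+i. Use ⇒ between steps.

E ⇒ D ⇒ D+U ⇒ D+U+U ⇒ U+U+U ⇒ i+U+U ⇒ i+i+U ⇒ i+i+i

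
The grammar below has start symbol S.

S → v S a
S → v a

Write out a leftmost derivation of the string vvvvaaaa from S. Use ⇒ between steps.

S ⇒ vSa ⇒ vvSaa ⇒ vvvSaaa ⇒ vvvvaaaa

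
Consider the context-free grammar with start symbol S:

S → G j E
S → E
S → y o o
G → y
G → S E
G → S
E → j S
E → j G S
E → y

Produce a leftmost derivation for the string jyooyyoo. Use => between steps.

S => E => jGS => jSES => jyooES => jyooyS => jyooyyoo

S => E   [S → E]
E => jGS   [E → j G S]
jGS => jSES   [G → S E]
jSES => jyooES   [S → y o o]
jyooES => jyooyS   [E → y]
jyooyS => jyooyyoo   [S → y o o]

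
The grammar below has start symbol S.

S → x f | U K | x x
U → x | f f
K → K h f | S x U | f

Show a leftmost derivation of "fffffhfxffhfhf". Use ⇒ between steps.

S⇒UK⇒ffK⇒ffKhf⇒ffKhfhf⇒ffSxUhfhf⇒ffUKxUhfhf⇒ffffKxUhfhf⇒ffffKhfxUhfhf⇒fffffhfxUhfhf⇒fffffhfxffhfhf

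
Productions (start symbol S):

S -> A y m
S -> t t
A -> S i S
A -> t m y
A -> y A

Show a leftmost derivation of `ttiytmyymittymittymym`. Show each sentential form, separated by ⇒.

S⇒Aym⇒SiSym⇒ttiSym⇒ttiAymym⇒ttiSiSymym⇒ttiAymiSymym⇒ttiSiSymiSymym⇒ttiAymiSymiSymym⇒ttiyAymiSymiSymym⇒ttiytmyymiSymiSymym⇒ttiytmyymittymiSymym⇒ttiytmyymittymittymym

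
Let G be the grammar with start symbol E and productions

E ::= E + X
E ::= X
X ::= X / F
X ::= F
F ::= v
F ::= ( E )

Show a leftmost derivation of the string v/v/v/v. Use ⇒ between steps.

E⇒X⇒X/F⇒X/F/F⇒X/F/F/F⇒F/F/F/F⇒v/F/F/F⇒v/v/F/F⇒v/v/v/F⇒v/v/v/v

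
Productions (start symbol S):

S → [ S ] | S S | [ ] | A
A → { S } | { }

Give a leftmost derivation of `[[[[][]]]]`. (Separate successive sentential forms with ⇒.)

S⇒[S]⇒[[S]]⇒[[[S]]]⇒[[[SS]]]⇒[[[[]S]]]⇒[[[[][]]]]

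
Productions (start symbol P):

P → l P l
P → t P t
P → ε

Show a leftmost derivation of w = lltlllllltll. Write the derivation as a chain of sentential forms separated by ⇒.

P ⇒ lPl ⇒ llPll ⇒ lltPtll ⇒ lltlPltll ⇒ lltllPlltll ⇒ lltlllPllltll ⇒ lltlllllltll

P ⇒ lPl   [P → l P l]
lPl ⇒ llPll   [P → l P l]
llPll ⇒ lltPtll   [P → t P t]
lltPtll ⇒ lltlPltll   [P → l P l]
lltlPltll ⇒ lltllPlltll   [P → l P l]
lltllPlltll ⇒ lltlllPllltll   [P → l P l]
lltlllPllltll ⇒ lltlllllltll   [P → ε]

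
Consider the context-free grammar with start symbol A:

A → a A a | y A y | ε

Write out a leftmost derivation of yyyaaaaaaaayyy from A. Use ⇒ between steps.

A⇒yAy⇒yyAyy⇒yyyAyyy⇒yyyaAayyy⇒yyyaaAaayyy⇒yyyaaaAaaayyy⇒yyyaaaaAaaaayyy⇒yyyaaaaaaaayyy

A ⇒ yAy   [A → y A y]
yAy ⇒ yyAyy   [A → y A y]
yyAyy ⇒ yyyAyyy   [A → y A y]
yyyAyyy ⇒ yyyaAayyy   [A → a A a]
yyyaAayyy ⇒ yyyaaAaayyy   [A → a A a]
yyyaaAaayyy ⇒ yyyaaaAaaayyy   [A → a A a]
yyyaaaAaaayyy ⇒ yyyaaaaAaaaayyy   [A → a A a]
yyyaaaaAaaaayyy ⇒ yyyaaaaaaaayyy   [A → ε]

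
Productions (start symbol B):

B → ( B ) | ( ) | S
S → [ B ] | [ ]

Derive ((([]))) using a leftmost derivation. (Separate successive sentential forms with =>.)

B => (B)   [B → ( B )]
(B) => ((B))   [B → ( B )]
((B)) => (((B)))   [B → ( B )]
(((B))) => (((S)))   [B → S]
(((S))) => ((([])))   [S → [ ]]

B => (B) => ((B)) => (((B))) => (((S))) => ((([])))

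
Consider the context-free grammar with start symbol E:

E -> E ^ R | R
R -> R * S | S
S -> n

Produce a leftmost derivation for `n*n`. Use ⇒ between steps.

E ⇒ R   [E -> R]
R ⇒ R*S   [R -> R * S]
R*S ⇒ S*S   [R -> S]
S*S ⇒ n*S   [S -> n]
n*S ⇒ n*n   [S -> n]

E ⇒ R ⇒ R*S ⇒ S*S ⇒ n*S ⇒ n*n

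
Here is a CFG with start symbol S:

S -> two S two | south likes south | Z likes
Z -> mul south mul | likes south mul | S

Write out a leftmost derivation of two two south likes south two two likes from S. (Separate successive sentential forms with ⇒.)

S ⇒ Z likes ⇒ S likes ⇒ two S two likes ⇒ two two S two two likes ⇒ two two south likes south two two likes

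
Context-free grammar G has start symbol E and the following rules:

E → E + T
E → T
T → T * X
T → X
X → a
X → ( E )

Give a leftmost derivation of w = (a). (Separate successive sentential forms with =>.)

E=>T=>X=>(E)=>(T)=>(X)=>(a)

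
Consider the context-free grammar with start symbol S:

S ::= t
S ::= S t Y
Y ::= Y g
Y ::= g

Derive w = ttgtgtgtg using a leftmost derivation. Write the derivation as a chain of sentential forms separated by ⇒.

S ⇒ StY ⇒ StYtY ⇒ StYtYtY ⇒ StYtYtYtY ⇒ ttYtYtYtY ⇒ ttgtYtYtY ⇒ ttgtgtYtY ⇒ ttgtgtgtY ⇒ ttgtgtgtg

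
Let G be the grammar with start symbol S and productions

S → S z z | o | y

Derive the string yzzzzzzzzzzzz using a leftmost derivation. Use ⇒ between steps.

S ⇒ Szz ⇒ Szzzz ⇒ Szzzzzz ⇒ Szzzzzzzz ⇒ Szzzzzzzzzz ⇒ Szzzzzzzzzzzz ⇒ yzzzzzzzzzzzz

S ⇒ Szz   [S → S z z]
Szz ⇒ Szzzz   [S → S z z]
Szzzz ⇒ Szzzzzz   [S → S z z]
Szzzzzz ⇒ Szzzzzzzz   [S → S z z]
Szzzzzzzz ⇒ Szzzzzzzzzz   [S → S z z]
Szzzzzzzzzz ⇒ Szzzzzzzzzzzz   [S → S z z]
Szzzzzzzzzzzz ⇒ yzzzzzzzzzzzz   [S → y]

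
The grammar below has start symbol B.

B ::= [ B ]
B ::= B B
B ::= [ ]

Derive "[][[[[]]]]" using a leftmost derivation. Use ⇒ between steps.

B ⇒ BB ⇒ []B ⇒ [][B] ⇒ [][[B]] ⇒ [][[[B]]] ⇒ [][[[[]]]]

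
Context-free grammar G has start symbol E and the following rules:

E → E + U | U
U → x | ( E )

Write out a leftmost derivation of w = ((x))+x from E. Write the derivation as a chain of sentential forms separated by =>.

E => E+U => U+U => (E)+U => (U)+U => ((E))+U => ((U))+U => ((x))+U => ((x))+x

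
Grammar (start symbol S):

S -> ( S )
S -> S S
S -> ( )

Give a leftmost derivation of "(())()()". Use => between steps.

S => SS   [S -> S S]
SS => SSS   [S -> S S]
SSS => (S)SS   [S -> ( S )]
(S)SS => (())SS   [S -> ( )]
(())SS => (())()S   [S -> ( )]
(())()S => (())()()   [S -> ( )]

S => SS => SSS => (S)SS => (())SS => (())()S => (())()()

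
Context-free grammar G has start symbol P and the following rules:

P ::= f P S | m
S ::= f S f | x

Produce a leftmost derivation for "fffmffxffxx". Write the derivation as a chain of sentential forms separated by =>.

P => fPS   [P ::= f P S]
fPS => ffPSS   [P ::= f P S]
ffPSS => fffPSSS   [P ::= f P S]
fffPSSS => fffmSSS   [P ::= m]
fffmSSS => fffmfSfSS   [S ::= f S f]
fffmfSfSS => fffmffSffSS   [S ::= f S f]
fffmffSffSS => fffmffxffSS   [S ::= x]
fffmffxffSS => fffmffxffxS   [S ::= x]
fffmffxffxS => fffmffxffxx   [S ::= x]

P => fPS => ffPSS => fffPSSS => fffmSSS => fffmfSfSS => fffmffSffSS => fffmffxffSS => fffmffxffxS => fffmffxffxx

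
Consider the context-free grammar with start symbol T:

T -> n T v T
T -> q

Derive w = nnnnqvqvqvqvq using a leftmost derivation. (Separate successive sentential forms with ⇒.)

T ⇒ nTvT   [T -> n T v T]
nTvT ⇒ nnTvTvT   [T -> n T v T]
nnTvTvT ⇒ nnnTvTvTvT   [T -> n T v T]
nnnTvTvTvT ⇒ nnnnTvTvTvTvT   [T -> n T v T]
nnnnTvTvTvTvT ⇒ nnnnqvTvTvTvT   [T -> q]
nnnnqvTvTvTvT ⇒ nnnnqvqvTvTvT   [T -> q]
nnnnqvqvTvTvT ⇒ nnnnqvqvqvTvT   [T -> q]
nnnnqvqvqvTvT ⇒ nnnnqvqvqvqvT   [T -> q]
nnnnqvqvqvqvT ⇒ nnnnqvqvqvqvq   [T -> q]

T ⇒ nTvT ⇒ nnTvTvT ⇒ nnnTvTvTvT ⇒ nnnnTvTvTvTvT ⇒ nnnnqvTvTvTvT ⇒ nnnnqvqvTvTvT ⇒ nnnnqvqvqvTvT ⇒ nnnnqvqvqvqvT ⇒ nnnnqvqvqvqvq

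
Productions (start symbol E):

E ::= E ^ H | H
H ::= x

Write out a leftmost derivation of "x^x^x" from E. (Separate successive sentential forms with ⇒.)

E ⇒ E^H ⇒ E^H^H ⇒ H^H^H ⇒ x^H^H ⇒ x^x^H ⇒ x^x^x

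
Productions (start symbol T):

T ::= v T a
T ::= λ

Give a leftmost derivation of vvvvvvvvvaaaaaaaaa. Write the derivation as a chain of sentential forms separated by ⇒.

T ⇒ vTa   [T ::= v T a]
vTa ⇒ vvTaa   [T ::= v T a]
vvTaa ⇒ vvvTaaa   [T ::= v T a]
vvvTaaa ⇒ vvvvTaaaa   [T ::= v T a]
vvvvTaaaa ⇒ vvvvvTaaaaa   [T ::= v T a]
vvvvvTaaaaa ⇒ vvvvvvTaaaaaa   [T ::= v T a]
vvvvvvTaaaaaa ⇒ vvvvvvvTaaaaaaa   [T ::= v T a]
vvvvvvvTaaaaaaa ⇒ vvvvvvvvTaaaaaaaa   [T ::= v T a]
vvvvvvvvTaaaaaaaa ⇒ vvvvvvvvvTaaaaaaaaa   [T ::= v T a]
vvvvvvvvvTaaaaaaaaa ⇒ vvvvvvvvvaaaaaaaaa   [T ::= λ]

T⇒vTa⇒vvTaa⇒vvvTaaa⇒vvvvTaaaa⇒vvvvvTaaaaa⇒vvvvvvTaaaaaa⇒vvvvvvvTaaaaaaa⇒vvvvvvvvTaaaaaaaa⇒vvvvvvvvvTaaaaaaaaa⇒vvvvvvvvvaaaaaaaaa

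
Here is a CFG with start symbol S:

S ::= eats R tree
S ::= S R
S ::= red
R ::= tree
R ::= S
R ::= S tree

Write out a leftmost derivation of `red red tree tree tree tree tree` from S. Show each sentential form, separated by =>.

S => S R => S R R => S R R R => S R R R R => S R R R R R => S R R R R R R => red R R R R R R => red S R R R R R => red red R R R R R => red red tree R R R R => red red tree tree R R R => red red tree tree tree R R => red red tree tree tree tree R => red red tree tree tree tree tree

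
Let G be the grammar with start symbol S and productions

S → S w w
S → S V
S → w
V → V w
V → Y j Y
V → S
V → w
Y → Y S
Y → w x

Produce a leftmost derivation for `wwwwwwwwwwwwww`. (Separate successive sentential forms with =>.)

S => Sww => Swwww => Swwwwww => Swwwwwwww => Swwwwwwwwww => Swwwwwwwwwwww => SVwwwwwwwwwwww => wVwwwwwwwwwwww => wwwwwwwwwwwwww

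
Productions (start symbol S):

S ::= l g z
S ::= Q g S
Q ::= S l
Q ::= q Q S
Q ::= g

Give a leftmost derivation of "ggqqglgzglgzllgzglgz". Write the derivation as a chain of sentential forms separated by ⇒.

S ⇒ QgS   [S ::= Q g S]
QgS ⇒ ggS   [Q ::= g]
ggS ⇒ ggQgS   [S ::= Q g S]
ggQgS ⇒ ggqQSgS   [Q ::= q Q S]
ggqQSgS ⇒ ggqSlSgS   [Q ::= S l]
ggqSlSgS ⇒ ggqQgSlSgS   [S ::= Q g S]
ggqQgSlSgS ⇒ ggqqQSgSlSgS   [Q ::= q Q S]
ggqqQSgSlSgS ⇒ ggqqgSgSlSgS   [Q ::= g]
ggqqgSgSlSgS ⇒ ggqqglgzgSlSgS   [S ::= l g z]
ggqqglgzgSlSgS ⇒ ggqqglgzglgzlSgS   [S ::= l g z]
ggqqglgzglgzlSgS ⇒ ggqqglgzglgzllgzgS   [S ::= l g z]
ggqqglgzglgzllgzgS ⇒ ggqqglgzglgzllgzglgz   [S ::= l g z]

S⇒QgS⇒ggS⇒ggQgS⇒ggqQSgS⇒ggqSlSgS⇒ggqQgSlSgS⇒ggqqQSgSlSgS⇒ggqqgSgSlSgS⇒ggqqglgzgSlSgS⇒ggqqglgzglgzlSgS⇒ggqqglgzglgzllgzgS⇒ggqqglgzglgzllgzglgz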